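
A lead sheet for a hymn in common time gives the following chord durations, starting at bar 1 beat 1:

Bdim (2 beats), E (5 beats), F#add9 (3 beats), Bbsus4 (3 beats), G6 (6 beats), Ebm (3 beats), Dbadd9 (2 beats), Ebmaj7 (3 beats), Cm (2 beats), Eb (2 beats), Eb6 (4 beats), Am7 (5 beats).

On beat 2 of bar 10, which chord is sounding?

Beat 2 of bar 10 is beat (10−1)×4 + 2 = 38 overall.
Running totals: Bdim ends at 2, E ends at 7, F#add9 ends at 10, Bbsus4 ends at 13, G6 ends at 19, Ebm ends at 22, Dbadd9 ends at 24, Ebmaj7 ends at 27, Cm ends at 29, Eb ends at 31, Eb6 ends at 35, Am7 ends at 40.
Beat 38 falls within Am7.

Am7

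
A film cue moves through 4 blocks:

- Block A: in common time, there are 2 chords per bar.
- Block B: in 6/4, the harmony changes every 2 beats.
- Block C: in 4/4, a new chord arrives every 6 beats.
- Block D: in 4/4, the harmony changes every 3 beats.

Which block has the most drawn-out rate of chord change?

Block C

A: 4/2 = 2 chords/bar.
B: 6/2 = 3 chords/bar.
C: 4/6 = 2/3 chords/bar.
D: 4/3 = 4/3 chords/bar.
Slowest is C at 2/3 chords/bar.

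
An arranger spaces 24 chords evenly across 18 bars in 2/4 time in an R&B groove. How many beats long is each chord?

1.5 beats

18 bars × 2 beats/bar = 36 beats total.
36 beats ÷ 24 chords = 1.5 beats per chord.
(That is a dotted quarter note.)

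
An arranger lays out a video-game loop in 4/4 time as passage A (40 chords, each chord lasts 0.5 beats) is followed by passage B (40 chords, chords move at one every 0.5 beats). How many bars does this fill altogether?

10 bars

A: 40 × 0.5 = 20 beats = 5 bars.
B: 40 × 0.5 = 20 beats = 5 bars.
Total: 5 + 5 = 10 bars.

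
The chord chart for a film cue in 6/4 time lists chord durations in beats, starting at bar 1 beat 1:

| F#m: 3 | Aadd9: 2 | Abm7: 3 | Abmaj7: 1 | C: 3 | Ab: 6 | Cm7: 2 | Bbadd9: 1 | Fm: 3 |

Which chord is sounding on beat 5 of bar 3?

Ab

Beat 5 of bar 3 is beat (3−1)×6 + 5 = 17 overall.
Running totals: F#m ends at 3, Aadd9 ends at 5, Abm7 ends at 8, Abmaj7 ends at 9, C ends at 12, Ab ends at 18.
Beat 17 falls within Ab.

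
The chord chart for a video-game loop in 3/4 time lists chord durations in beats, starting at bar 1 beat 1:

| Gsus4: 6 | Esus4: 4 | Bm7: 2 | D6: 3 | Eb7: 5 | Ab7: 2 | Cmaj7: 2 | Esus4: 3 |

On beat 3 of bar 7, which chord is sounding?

Beat 3 of bar 7 is beat (7−1)×3 + 3 = 21 overall.
Running totals: Gsus4 ends at 6, Esus4 ends at 10, Bm7 ends at 12, D6 ends at 15, Eb7 ends at 20, Ab7 ends at 22.
Beat 21 falls within Ab7.

Ab7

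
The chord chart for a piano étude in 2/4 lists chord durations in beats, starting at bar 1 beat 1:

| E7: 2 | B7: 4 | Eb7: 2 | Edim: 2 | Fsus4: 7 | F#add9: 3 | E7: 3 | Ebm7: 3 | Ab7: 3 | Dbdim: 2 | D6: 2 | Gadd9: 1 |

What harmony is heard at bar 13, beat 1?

Beat 1 of bar 13 is beat (13−1)×2 + 1 = 25 overall.
Running totals: E7 ends at 2, B7 ends at 6, Eb7 ends at 8, Edim ends at 10, Fsus4 ends at 17, F#add9 ends at 20, E7 ends at 23, Ebm7 ends at 26.
Beat 25 falls within Ebm7.

Ebm7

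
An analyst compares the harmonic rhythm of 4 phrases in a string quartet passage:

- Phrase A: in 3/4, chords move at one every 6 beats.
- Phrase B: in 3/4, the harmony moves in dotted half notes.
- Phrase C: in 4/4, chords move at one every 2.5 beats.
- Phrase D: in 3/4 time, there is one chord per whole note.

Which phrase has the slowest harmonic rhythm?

A: 3/6 = 0.5 chords/bar.
B: 3/3 = 1 chord/bar.
C: 4/2.5 = 1.6 chords/bar.
D: 3/4 = 0.75 chords/bar.
Slowest is A at 0.5 chords/bar.

Phrase A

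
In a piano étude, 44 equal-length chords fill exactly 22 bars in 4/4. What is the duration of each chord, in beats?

22 bars × 4 beats/bar = 88 beats total.
88 beats ÷ 44 chords = 2 beats per chord.
(That is a half note.)

2 beats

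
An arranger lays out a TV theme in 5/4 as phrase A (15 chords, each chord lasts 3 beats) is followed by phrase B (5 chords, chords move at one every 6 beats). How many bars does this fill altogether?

A: 15 × 3 = 45 beats = 9 bars.
B: 5 × 6 = 30 beats = 6 bars.
Total: 9 + 6 = 15 bars.

15 bars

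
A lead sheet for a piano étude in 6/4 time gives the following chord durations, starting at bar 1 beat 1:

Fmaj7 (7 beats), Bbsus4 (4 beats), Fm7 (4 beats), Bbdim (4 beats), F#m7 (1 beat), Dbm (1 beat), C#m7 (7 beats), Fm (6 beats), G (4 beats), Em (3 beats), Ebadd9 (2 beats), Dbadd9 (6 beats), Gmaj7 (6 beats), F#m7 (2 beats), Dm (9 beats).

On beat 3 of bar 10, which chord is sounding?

F#m7

Beat 3 of bar 10 is beat (10−1)×6 + 3 = 57 overall.
Running totals: Fmaj7 ends at 7, Bbsus4 ends at 11, Fm7 ends at 15, Bbdim ends at 19, F#m7 ends at 20, Dbm ends at 21, C#m7 ends at 28, Fm ends at 34, G ends at 38, Em ends at 41, Ebadd9 ends at 43, Dbadd9 ends at 49, Gmaj7 ends at 55, F#m7 ends at 57.
Beat 57 falls within F#m7.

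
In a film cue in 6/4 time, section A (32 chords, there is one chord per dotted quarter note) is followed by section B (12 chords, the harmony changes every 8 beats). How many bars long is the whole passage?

A: 32 × 1.5 = 48 beats = 8 bars.
B: 12 × 8 = 96 beats = 16 bars.
Total: 8 + 16 = 24 bars.

24 bars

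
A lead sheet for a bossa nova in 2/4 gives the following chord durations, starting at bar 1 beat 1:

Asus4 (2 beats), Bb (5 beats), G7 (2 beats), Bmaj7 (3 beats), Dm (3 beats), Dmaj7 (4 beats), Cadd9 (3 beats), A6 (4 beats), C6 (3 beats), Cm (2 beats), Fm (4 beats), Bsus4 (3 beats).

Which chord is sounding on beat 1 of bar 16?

Beat 1 of bar 16 is beat (16−1)×2 + 1 = 31 overall.
Running totals: Asus4 ends at 2, Bb ends at 7, G7 ends at 9, Bmaj7 ends at 12, Dm ends at 15, Dmaj7 ends at 19, Cadd9 ends at 22, A6 ends at 26, C6 ends at 29, Cm ends at 31.
Beat 31 falls within Cm.

Cm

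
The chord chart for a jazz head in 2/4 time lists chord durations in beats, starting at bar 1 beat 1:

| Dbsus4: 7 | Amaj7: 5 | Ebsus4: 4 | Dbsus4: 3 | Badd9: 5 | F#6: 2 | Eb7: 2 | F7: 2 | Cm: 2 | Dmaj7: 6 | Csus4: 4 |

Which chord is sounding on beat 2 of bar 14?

Eb7

Beat 2 of bar 14 is beat (14−1)×2 + 2 = 28 overall.
Running totals: Dbsus4 ends at 7, Amaj7 ends at 12, Ebsus4 ends at 16, Dbsus4 ends at 19, Badd9 ends at 24, F#6 ends at 26, Eb7 ends at 28.
Beat 28 falls within Eb7.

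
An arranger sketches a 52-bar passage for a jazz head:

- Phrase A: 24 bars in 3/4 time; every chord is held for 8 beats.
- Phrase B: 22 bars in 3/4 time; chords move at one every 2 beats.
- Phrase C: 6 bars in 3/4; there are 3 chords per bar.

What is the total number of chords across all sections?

60 chords

A: 24 bars × 3 beats = 72 beats; 8 beats/chord → 9 chords.
B: 22 bars × 3 beats = 66 beats; 2 beats/chord → 33 chords.
C: 6 bars × 3 beats = 18 beats; 1 beat/chord → 18 chords.
Total: 9 + 33 + 18 = 60.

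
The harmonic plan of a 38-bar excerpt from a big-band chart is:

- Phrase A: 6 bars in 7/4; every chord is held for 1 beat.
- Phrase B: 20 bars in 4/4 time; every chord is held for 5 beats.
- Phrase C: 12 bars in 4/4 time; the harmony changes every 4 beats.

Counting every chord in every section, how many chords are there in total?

A: 6 bars × 7 beats = 42 beats; 1 beat/chord → 42 chords.
B: 20 bars × 4 beats = 80 beats; 5 beats/chord → 16 chords.
C: 12 bars × 4 beats = 48 beats; 4 beats/chord → 12 chords.
Total: 42 + 16 + 12 = 70.

70 chords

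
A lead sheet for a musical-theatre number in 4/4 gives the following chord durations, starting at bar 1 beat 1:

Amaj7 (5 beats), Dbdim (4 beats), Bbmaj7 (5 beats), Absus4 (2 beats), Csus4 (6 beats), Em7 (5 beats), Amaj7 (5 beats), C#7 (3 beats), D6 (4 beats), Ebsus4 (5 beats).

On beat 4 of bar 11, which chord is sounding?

Ebsus4

Beat 4 of bar 11 is beat (11−1)×4 + 4 = 44 overall.
Running totals: Amaj7 ends at 5, Dbdim ends at 9, Bbmaj7 ends at 14, Absus4 ends at 16, Csus4 ends at 22, Em7 ends at 27, Amaj7 ends at 32, C#7 ends at 35, D6 ends at 39, Ebsus4 ends at 44.
Beat 44 falls within Ebsus4.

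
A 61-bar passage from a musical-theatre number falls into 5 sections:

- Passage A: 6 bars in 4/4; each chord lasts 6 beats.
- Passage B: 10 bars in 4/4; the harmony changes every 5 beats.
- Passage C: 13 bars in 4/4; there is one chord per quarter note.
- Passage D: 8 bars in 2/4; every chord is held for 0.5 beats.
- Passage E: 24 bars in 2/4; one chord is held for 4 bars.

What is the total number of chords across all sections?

A: 6 bars × 4 beats = 24 beats; 6 beats/chord → 4 chords.
B: 10 bars × 4 beats = 40 beats; 5 beats/chord → 8 chords.
C: 13 bars × 4 beats = 52 beats; 1 beat/chord → 52 chords.
D: 8 bars × 2 beats = 16 beats; 0.5 beats/chord → 32 chords.
E: 24 bars × 2 beats = 48 beats; 8 beats/chord → 6 chords.
Total: 4 + 8 + 52 + 32 + 6 = 102.

102 chords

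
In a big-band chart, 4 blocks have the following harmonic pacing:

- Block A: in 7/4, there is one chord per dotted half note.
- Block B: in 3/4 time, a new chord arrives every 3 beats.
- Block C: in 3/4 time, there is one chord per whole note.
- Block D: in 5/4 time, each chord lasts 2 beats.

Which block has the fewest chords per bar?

Block C

A: each chord is 3 beats in 7/4, so 7/3 per bar.
B: each chord is 3 beats in 3/4, so 1 per bar.
C: each chord is 4 beats in 3/4, so 0.75 per bar.
D: each chord is 2 beats in 5/4, so 2.5 per bar.
Slowest is C at 0.75 chords/bar.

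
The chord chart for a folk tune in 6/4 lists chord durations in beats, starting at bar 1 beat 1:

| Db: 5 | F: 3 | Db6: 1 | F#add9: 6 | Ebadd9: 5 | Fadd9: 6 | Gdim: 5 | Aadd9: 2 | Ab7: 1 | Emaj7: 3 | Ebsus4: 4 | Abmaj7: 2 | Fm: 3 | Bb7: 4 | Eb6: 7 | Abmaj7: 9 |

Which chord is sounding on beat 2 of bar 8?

Beat 2 of bar 8 is beat (8−1)×6 + 2 = 44 overall.
Running totals: Db ends at 5, F ends at 8, Db6 ends at 9, F#add9 ends at 15, Ebadd9 ends at 20, Fadd9 ends at 26, Gdim ends at 31, Aadd9 ends at 33, Ab7 ends at 34, Emaj7 ends at 37, Ebsus4 ends at 41, Abmaj7 ends at 43, Fm ends at 46.
Beat 44 falls within Fm.

Fm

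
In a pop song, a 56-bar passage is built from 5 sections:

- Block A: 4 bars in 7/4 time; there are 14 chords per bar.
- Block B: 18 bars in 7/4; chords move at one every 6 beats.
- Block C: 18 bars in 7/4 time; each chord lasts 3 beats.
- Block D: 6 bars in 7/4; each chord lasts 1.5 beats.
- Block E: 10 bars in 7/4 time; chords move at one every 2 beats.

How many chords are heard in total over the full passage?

182 chords

A has 28 beats and chords last 0.5 each, so 56 chords.
B has 126 beats and chords last 6 each, so 21 chords.
C has 126 beats and chords last 3 each, so 42 chords.
D has 42 beats and chords last 1.5 each, so 28 chords.
E has 70 beats and chords last 2 each, so 35 chords.
Total: 56 + 21 + 42 + 28 + 35 = 182.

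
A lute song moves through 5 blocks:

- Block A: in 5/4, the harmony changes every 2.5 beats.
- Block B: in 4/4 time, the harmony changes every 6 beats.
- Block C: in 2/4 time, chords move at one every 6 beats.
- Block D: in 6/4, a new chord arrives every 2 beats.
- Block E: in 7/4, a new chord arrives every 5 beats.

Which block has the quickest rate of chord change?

Block D

A: each chord is 2.5 beats in 5/4, so 2 per bar.
B: each chord is 6 beats in 4/4, so 2/3 per bar.
C: each chord is 6 beats in 2/4, so 1/3 per bar.
D: each chord is 2 beats in 6/4, so 3 per bar.
E: each chord is 5 beats in 7/4, so 1.4 per bar.
Fastest is D at 3 chords/bar.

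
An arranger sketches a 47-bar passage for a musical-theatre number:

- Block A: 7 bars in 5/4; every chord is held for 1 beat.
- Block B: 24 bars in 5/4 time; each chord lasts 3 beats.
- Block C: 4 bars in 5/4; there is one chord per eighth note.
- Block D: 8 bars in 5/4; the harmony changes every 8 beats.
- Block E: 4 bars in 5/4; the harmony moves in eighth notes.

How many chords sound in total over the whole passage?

160 chords

A has 35 beats and chords last 1 each, so 35 chords.
B has 120 beats and chords last 3 each, so 40 chords.
C has 20 beats and chords last 0.5 each, so 40 chords.
D has 40 beats and chords last 8 each, so 5 chords.
E has 20 beats and chords last 0.5 each, so 40 chords.
Total: 35 + 40 + 40 + 5 + 40 = 160.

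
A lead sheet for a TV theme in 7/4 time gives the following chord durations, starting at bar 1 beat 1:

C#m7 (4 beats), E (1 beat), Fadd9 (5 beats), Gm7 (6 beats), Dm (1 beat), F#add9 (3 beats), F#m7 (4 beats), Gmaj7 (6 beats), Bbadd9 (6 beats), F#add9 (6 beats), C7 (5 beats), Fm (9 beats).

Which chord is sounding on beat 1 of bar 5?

Gmaj7

Beat 1 of bar 5 is beat (5−1)×7 + 1 = 29 overall.
Running totals: C#m7 ends at 4, E ends at 5, Fadd9 ends at 10, Gm7 ends at 16, Dm ends at 17, F#add9 ends at 20, F#m7 ends at 24, Gmaj7 ends at 30.
Beat 29 falls within Gmaj7.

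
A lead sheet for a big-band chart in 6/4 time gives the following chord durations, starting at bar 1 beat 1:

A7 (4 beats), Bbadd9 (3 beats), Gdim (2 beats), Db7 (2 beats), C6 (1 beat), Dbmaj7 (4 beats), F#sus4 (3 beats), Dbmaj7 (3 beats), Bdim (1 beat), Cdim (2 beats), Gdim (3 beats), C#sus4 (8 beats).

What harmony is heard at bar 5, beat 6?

C#sus4

Beat 6 of bar 5 is beat (5−1)×6 + 6 = 30 overall.
Running totals: A7 ends at 4, Bbadd9 ends at 7, Gdim ends at 9, Db7 ends at 11, C6 ends at 12, Dbmaj7 ends at 16, F#sus4 ends at 19, Dbmaj7 ends at 22, Bdim ends at 23, Cdim ends at 25, Gdim ends at 28, C#sus4 ends at 36.
Beat 30 falls within C#sus4.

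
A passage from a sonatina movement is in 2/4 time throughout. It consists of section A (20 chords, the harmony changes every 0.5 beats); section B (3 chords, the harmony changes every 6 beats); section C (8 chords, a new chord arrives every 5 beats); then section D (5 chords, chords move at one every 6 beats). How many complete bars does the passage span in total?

49 bars

A: 20 × 0.5 = 10 beats = 5 bars.
B: 3 × 6 = 18 beats = 9 bars.
C: 8 × 5 = 40 beats = 20 bars.
D: 5 × 6 = 30 beats = 15 bars.
Total: 5 + 9 + 20 + 15 = 49 bars.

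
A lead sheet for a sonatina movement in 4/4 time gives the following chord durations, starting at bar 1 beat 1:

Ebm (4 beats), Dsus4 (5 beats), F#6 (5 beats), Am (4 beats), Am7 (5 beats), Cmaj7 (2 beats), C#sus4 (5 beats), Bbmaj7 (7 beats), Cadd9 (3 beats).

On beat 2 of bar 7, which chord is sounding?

C#sus4

Beat 2 of bar 7 is beat (7−1)×4 + 2 = 26 overall.
Running totals: Ebm ends at 4, Dsus4 ends at 9, F#6 ends at 14, Am ends at 18, Am7 ends at 23, Cmaj7 ends at 25, C#sus4 ends at 30.
Beat 26 falls within C#sus4.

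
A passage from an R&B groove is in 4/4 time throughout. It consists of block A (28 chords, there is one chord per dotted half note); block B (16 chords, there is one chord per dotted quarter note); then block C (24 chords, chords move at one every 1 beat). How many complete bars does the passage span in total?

A: 28 × 3 = 84 beats = 21 bars.
B: 16 × 1.5 = 24 beats = 6 bars.
C: 24 × 1 = 24 beats = 6 bars.
Total: 21 + 6 + 6 = 33 bars.

33 bars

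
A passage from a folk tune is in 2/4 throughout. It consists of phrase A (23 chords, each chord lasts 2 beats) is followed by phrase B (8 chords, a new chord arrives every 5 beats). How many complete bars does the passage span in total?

43 bars

A: 23 × 2 = 46 beats = 23 bars.
B: 8 × 5 = 40 beats = 20 bars.
Total: 23 + 20 = 43 bars.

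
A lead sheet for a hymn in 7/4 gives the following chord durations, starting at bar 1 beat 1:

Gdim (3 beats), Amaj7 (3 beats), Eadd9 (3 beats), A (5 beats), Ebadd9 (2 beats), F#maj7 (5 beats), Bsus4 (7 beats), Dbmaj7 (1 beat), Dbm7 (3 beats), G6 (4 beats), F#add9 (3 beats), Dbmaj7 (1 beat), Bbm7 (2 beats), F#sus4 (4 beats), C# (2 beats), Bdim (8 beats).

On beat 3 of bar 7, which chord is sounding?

Beat 3 of bar 7 is beat (7−1)×7 + 3 = 45 overall.
Running totals: Gdim ends at 3, Amaj7 ends at 6, Eadd9 ends at 9, A ends at 14, Ebadd9 ends at 16, F#maj7 ends at 21, Bsus4 ends at 28, Dbmaj7 ends at 29, Dbm7 ends at 32, G6 ends at 36, F#add9 ends at 39, Dbmaj7 ends at 40, Bbm7 ends at 42, F#sus4 ends at 46.
Beat 45 falls within F#sus4.

F#sus4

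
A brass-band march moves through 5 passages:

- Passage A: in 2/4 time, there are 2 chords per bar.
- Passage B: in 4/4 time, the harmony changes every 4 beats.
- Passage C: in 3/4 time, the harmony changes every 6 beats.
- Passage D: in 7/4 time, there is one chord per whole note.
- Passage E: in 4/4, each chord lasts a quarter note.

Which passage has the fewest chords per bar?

Passage C

A: each chord is 1 beat in 2/4, so 2 per bar.
B: each chord is 4 beats in 4/4, so 1 per bar.
C: each chord is 6 beats in 3/4, so 0.5 per bar.
D: each chord is 4 beats in 7/4, so 1.75 per bar.
E: each chord is 1 beat in 4/4, so 4 per bar.
Slowest is C at 0.5 chords/bar.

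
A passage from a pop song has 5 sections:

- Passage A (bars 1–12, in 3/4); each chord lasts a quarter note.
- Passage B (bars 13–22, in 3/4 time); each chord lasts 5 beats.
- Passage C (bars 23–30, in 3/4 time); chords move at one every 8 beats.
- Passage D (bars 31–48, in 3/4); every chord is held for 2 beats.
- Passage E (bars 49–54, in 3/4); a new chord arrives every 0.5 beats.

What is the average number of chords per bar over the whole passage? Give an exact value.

2 chords per bar

A: 12 bars of 3 beats is 36 beats; at 1 beat each that's 36 chords.
B: 10 bars of 3 beats is 30 beats; at 5 beats each that's 6 chords.
C: 8 bars of 3 beats is 24 beats; at 8 beats each that's 3 chords.
D: 18 bars of 3 beats is 54 beats; at 2 beats each that's 27 chords.
E: 6 bars of 3 beats is 18 beats; at 0.5 beats each that's 36 chords.
Overall: 108 chords over 54 bars → 108/54 = 2 chords per bar.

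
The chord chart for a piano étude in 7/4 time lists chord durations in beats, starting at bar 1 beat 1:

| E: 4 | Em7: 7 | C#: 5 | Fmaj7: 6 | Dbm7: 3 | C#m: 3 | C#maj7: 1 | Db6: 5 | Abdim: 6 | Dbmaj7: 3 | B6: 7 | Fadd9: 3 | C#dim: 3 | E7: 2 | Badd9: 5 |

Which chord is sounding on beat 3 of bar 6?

Beat 3 of bar 6 is beat (6−1)×7 + 3 = 38 overall.
Running totals: E ends at 4, Em7 ends at 11, C# ends at 16, Fmaj7 ends at 22, Dbm7 ends at 25, C#m ends at 28, C#maj7 ends at 29, Db6 ends at 34, Abdim ends at 40.
Beat 38 falls within Abdim.

Abdim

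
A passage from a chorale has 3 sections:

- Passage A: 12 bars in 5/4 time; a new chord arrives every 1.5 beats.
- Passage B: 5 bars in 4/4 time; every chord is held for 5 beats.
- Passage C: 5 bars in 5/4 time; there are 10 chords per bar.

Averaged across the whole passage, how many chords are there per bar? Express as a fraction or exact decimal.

A: 12 bars of 5 beats is 60 beats; at 1.5 beats each that's 40 chords.
B: 5 bars of 4 beats is 20 beats; at 5 beats each that's 4 chords.
C: 5 bars of 5 beats is 25 beats; at 0.5 beats each that's 50 chords.
Overall: 94 chords over 22 bars → 94/22 = 47/11 chords per bar.

47/11 chords per bar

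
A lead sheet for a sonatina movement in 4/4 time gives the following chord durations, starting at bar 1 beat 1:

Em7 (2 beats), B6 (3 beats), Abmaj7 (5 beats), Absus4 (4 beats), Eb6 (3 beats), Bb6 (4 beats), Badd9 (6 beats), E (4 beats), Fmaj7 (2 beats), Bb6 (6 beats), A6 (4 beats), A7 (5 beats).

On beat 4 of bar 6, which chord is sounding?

Badd9

Beat 4 of bar 6 is beat (6−1)×4 + 4 = 24 overall.
Running totals: Em7 ends at 2, B6 ends at 5, Abmaj7 ends at 10, Absus4 ends at 14, Eb6 ends at 17, Bb6 ends at 21, Badd9 ends at 27.
Beat 24 falls within Badd9.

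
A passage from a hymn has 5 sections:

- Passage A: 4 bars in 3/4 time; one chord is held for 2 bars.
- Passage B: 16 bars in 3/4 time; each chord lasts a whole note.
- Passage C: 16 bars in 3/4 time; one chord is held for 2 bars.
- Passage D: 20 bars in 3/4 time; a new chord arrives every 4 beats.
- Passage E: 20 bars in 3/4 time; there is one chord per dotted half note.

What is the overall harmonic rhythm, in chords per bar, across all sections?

A: 4 bars of 3 beats is 12 beats; at 6 beats each that's 2 chords.
B: 16 bars of 3 beats is 48 beats; at 4 beats each that's 12 chords.
C: 16 bars of 3 beats is 48 beats; at 6 beats each that's 8 chords.
D: 20 bars of 3 beats is 60 beats; at 4 beats each that's 15 chords.
E: 20 bars of 3 beats is 60 beats; at 3 beats each that's 20 chords.
Overall: 57 chords over 76 bars → 57/76 = 0.75 chords per bar.

0.75 chords per bar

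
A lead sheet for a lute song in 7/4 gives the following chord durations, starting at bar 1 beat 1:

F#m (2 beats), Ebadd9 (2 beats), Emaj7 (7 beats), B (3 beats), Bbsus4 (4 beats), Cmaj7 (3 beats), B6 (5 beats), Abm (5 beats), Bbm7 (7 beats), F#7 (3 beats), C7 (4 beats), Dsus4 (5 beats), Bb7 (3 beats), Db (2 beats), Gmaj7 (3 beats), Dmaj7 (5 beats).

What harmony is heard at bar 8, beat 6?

Db

Beat 6 of bar 8 is beat (8−1)×7 + 6 = 55 overall.
Running totals: F#m ends at 2, Ebadd9 ends at 4, Emaj7 ends at 11, B ends at 14, Bbsus4 ends at 18, Cmaj7 ends at 21, B6 ends at 26, Abm ends at 31, Bbm7 ends at 38, F#7 ends at 41, C7 ends at 45, Dsus4 ends at 50, Bb7 ends at 53, Db ends at 55.
Beat 55 falls within Db.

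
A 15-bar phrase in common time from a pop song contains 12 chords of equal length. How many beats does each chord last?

15 bars × 4 beats/bar = 60 beats total.
60 beats ÷ 12 chords = 5 beats per chord.

5 beats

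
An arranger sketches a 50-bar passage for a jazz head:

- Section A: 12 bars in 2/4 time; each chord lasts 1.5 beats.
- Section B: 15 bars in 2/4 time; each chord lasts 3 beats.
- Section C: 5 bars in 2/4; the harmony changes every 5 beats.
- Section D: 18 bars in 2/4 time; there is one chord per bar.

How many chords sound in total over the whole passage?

A has 24 beats and chords last 1.5 each, so 16 chords.
B has 30 beats and chords last 3 each, so 10 chords.
C has 10 beats and chords last 5 each, so 2 chords.
D has 36 beats and chords last 2 each, so 18 chords.
Total: 16 + 10 + 2 + 18 = 46.

46 chords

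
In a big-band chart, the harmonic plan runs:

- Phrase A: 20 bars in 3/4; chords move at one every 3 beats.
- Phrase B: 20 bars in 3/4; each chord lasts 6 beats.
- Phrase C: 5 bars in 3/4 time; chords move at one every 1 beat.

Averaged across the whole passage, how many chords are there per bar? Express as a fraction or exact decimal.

1 chords per bar

A: 20 × 3 = 60 beats ÷ 3 = 20 chords.
B: 20 × 3 = 60 beats ÷ 6 = 10 chords.
C: 5 × 3 = 15 beats ÷ 1 = 15 chords.
Overall: 45 chords over 45 bars → 45/45 = 1 chords per bar.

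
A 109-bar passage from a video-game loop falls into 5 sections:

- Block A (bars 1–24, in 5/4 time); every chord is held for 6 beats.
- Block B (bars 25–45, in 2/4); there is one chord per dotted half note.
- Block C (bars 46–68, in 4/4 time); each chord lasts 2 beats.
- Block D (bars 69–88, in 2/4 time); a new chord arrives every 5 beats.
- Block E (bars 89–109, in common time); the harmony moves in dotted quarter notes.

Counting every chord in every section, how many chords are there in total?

144 chords

A: 24 bars × 5 beats = 120 beats; 6 beats/chord → 20 chords.
B: 21 bars × 2 beats = 42 beats; 3 beats/chord → 14 chords.
C: 23 bars × 4 beats = 92 beats; 2 beats/chord → 46 chords.
D: 20 bars × 2 beats = 40 beats; 5 beats/chord → 8 chords.
E: 21 bars × 4 beats = 84 beats; 1.5 beats/chord → 56 chords.
Total: 20 + 14 + 46 + 8 + 56 = 144.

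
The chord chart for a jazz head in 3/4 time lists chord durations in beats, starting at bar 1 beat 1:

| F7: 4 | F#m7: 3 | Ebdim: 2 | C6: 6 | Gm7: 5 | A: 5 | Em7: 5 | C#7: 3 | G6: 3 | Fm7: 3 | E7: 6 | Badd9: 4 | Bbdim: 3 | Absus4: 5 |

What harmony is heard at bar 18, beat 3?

Absus4

Beat 3 of bar 18 is beat (18−1)×3 + 3 = 54 overall.
Running totals: F7 ends at 4, F#m7 ends at 7, Ebdim ends at 9, C6 ends at 15, Gm7 ends at 20, A ends at 25, Em7 ends at 30, C#7 ends at 33, G6 ends at 36, Fm7 ends at 39, E7 ends at 45, Badd9 ends at 49, Bbdim ends at 52, Absus4 ends at 57.
Beat 54 falls within Absus4.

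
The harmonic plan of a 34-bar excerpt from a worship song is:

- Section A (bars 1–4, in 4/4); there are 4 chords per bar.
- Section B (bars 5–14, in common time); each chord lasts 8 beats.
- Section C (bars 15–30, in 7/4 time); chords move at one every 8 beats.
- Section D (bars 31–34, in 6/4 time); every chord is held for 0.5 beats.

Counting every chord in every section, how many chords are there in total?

83 chords

A: 4 bars × 4 beats = 16 beats; 1 beat/chord → 16 chords.
B: 10 bars × 4 beats = 40 beats; 8 beats/chord → 5 chords.
C: 16 bars × 7 beats = 112 beats; 8 beats/chord → 14 chords.
D: 4 bars × 6 beats = 24 beats; 0.5 beats/chord → 48 chords.
Total: 16 + 5 + 14 + 48 = 83.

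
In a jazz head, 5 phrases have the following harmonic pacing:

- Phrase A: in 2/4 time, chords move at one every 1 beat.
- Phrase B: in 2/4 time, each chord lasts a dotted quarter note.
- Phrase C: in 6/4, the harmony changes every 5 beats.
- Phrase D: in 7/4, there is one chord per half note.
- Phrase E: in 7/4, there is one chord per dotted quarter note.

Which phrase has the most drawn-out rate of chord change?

A: each chord is 1 beat in 2/4, so 2 per bar.
B: each chord is 1.5 beats in 2/4, so 4/3 per bar.
C: each chord is 5 beats in 6/4, so 1.2 per bar.
D: each chord is 2 beats in 7/4, so 3.5 per bar.
E: each chord is 1.5 beats in 7/4, so 14/3 per bar.
Slowest is C at 1.2 chords/bar.

Phrase C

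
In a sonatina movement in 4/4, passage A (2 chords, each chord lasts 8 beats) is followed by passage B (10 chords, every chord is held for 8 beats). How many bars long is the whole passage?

A: 2 × 8 = 16 beats = 4 bars.
B: 10 × 8 = 80 beats = 20 bars.
Total: 4 + 20 = 24 bars.

24 bars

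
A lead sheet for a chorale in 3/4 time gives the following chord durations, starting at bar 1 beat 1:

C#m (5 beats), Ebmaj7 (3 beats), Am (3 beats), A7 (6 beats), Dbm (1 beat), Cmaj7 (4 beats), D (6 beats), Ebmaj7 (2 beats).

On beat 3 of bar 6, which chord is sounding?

Dbm

Beat 3 of bar 6 is beat (6−1)×3 + 3 = 18 overall.
Running totals: C#m ends at 5, Ebmaj7 ends at 8, Am ends at 11, A7 ends at 17, Dbm ends at 18.
Beat 18 falls within Dbm.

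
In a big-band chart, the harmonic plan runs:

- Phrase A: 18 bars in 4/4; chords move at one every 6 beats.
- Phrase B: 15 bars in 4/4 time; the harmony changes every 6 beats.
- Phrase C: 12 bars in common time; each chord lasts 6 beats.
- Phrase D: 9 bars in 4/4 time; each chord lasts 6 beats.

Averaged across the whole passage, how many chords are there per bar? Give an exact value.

A: 18 bars of 4 beats is 72 beats; at 6 beats each that's 12 chords.
B: 15 bars of 4 beats is 60 beats; at 6 beats each that's 10 chords.
C: 12 bars of 4 beats is 48 beats; at 6 beats each that's 8 chords.
D: 9 bars of 4 beats is 36 beats; at 6 beats each that's 6 chords.
Overall: 36 chords over 54 bars → 36/54 = 2/3 chords per bar.

2/3 chords per bar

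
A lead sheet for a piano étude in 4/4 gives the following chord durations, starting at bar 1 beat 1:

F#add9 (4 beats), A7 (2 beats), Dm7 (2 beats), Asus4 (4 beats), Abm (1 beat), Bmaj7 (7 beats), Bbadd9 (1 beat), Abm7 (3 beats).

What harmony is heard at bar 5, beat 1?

Bmaj7

Beat 1 of bar 5 is beat (5−1)×4 + 1 = 17 overall.
Running totals: F#add9 ends at 4, A7 ends at 6, Dm7 ends at 8, Asus4 ends at 12, Abm ends at 13, Bmaj7 ends at 20.
Beat 17 falls within Bmaj7.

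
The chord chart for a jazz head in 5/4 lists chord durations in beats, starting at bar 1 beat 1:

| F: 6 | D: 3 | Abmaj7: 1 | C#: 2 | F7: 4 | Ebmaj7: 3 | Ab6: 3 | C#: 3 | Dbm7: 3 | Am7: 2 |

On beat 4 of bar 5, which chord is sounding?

Beat 4 of bar 5 is beat (5−1)×5 + 4 = 24 overall.
Running totals: F ends at 6, D ends at 9, Abmaj7 ends at 10, C# ends at 12, F7 ends at 16, Ebmaj7 ends at 19, Ab6 ends at 22, C# ends at 25.
Beat 24 falls within C#.

C#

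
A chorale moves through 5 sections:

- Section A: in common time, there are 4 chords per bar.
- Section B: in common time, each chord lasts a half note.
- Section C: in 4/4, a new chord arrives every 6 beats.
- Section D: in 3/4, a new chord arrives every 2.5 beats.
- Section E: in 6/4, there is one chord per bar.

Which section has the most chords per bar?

A: each chord is 1 beat in 4/4, so 4 per bar.
B: each chord is 2 beats in 4/4, so 2 per bar.
C: each chord is 6 beats in 4/4, so 2/3 per bar.
D: each chord is 2.5 beats in 3/4, so 1.2 per bar.
E: each chord is 6 beats in 6/4, so 1 per bar.
Fastest is A at 4 chords/bar.

Section A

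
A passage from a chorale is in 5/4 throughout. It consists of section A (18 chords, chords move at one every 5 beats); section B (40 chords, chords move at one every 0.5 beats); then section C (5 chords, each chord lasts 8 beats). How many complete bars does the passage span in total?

30 bars

A: 18 × 5 = 90 beats = 18 bars.
B: 40 × 0.5 = 20 beats = 4 bars.
C: 5 × 8 = 40 beats = 8 bars.
Total: 18 + 4 + 8 = 30 bars.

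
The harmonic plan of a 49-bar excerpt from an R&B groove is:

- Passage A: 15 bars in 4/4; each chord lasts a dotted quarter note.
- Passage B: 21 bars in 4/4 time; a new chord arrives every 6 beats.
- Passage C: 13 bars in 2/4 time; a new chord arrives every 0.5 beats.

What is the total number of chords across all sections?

A has 60 beats and chords last 1.5 each, so 40 chords.
B has 84 beats and chords last 6 each, so 14 chords.
C has 26 beats and chords last 0.5 each, so 52 chords.
Total: 40 + 14 + 52 = 106.

106 chords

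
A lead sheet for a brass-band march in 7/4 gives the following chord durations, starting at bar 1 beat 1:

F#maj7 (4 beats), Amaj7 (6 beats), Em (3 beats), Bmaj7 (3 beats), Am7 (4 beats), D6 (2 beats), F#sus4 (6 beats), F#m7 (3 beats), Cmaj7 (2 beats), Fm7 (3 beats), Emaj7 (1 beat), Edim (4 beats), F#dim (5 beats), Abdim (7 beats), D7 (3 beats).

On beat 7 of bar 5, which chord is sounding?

Beat 7 of bar 5 is beat (5−1)×7 + 7 = 35 overall.
Running totals: F#maj7 ends at 4, Amaj7 ends at 10, Em ends at 13, Bmaj7 ends at 16, Am7 ends at 20, D6 ends at 22, F#sus4 ends at 28, F#m7 ends at 31, Cmaj7 ends at 33, Fm7 ends at 36.
Beat 35 falls within Fm7.

Fm7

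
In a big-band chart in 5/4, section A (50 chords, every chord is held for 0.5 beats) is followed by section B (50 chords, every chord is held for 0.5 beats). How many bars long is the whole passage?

A: 50 × 0.5 = 25 beats = 5 bars.
B: 50 × 0.5 = 25 beats = 5 bars.
Total: 5 + 5 = 10 bars.

10 bars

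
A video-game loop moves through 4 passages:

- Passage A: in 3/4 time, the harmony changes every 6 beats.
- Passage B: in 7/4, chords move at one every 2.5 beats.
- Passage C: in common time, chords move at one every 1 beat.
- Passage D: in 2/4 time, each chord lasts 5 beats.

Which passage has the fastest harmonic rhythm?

A: 3 beats/bar ÷ 6 beats/chord = 0.5 chords/bar.
B: 7 beats/bar ÷ 2.5 beats/chord = 2.8 chords/bar.
C: 4 beats/bar ÷ 1 beat/chord = 4 chords/bar.
D: 2 beats/bar ÷ 5 beats/chord = 0.4 chords/bar.
Fastest is C at 4 chords/bar.

Passage C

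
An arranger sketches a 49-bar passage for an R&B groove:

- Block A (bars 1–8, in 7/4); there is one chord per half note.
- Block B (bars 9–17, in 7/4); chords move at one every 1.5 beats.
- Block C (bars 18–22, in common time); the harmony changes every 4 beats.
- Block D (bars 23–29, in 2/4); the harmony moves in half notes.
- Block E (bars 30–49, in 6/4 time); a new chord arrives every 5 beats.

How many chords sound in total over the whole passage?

A: 8 bars × 7 beats = 56 beats; 2 beats/chord → 28 chords.
B: 9 bars × 7 beats = 63 beats; 1.5 beats/chord → 42 chords.
C: 5 bars × 4 beats = 20 beats; 4 beats/chord → 5 chords.
D: 7 bars × 2 beats = 14 beats; 2 beats/chord → 7 chords.
E: 20 bars × 6 beats = 120 beats; 5 beats/chord → 24 chords.
Total: 28 + 42 + 5 + 7 + 24 = 106.

106 chords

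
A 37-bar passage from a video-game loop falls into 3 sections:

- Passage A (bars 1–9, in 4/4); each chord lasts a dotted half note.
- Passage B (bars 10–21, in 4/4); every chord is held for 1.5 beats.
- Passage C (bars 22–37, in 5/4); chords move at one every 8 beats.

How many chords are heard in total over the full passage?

54 chords

A has 36 beats and chords last 3 each, so 12 chords.
B has 48 beats and chords last 1.5 each, so 32 chords.
C has 80 beats and chords last 8 each, so 10 chords.
Total: 12 + 32 + 10 = 54.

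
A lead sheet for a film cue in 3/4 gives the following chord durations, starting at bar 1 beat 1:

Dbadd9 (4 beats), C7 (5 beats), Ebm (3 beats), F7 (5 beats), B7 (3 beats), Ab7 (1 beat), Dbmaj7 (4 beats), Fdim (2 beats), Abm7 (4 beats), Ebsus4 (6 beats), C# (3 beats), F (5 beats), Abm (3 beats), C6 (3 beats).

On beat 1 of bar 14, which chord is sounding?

Beat 1 of bar 14 is beat (14−1)×3 + 1 = 40 overall.
Running totals: Dbadd9 ends at 4, C7 ends at 9, Ebm ends at 12, F7 ends at 17, B7 ends at 20, Ab7 ends at 21, Dbmaj7 ends at 25, Fdim ends at 27, Abm7 ends at 31, Ebsus4 ends at 37, C# ends at 40.
Beat 40 falls within C#.

C#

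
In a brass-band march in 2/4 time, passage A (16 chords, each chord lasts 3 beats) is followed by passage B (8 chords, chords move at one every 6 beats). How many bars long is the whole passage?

A: 16 × 3 = 48 beats = 24 bars.
B: 8 × 6 = 48 beats = 24 bars.
Total: 24 + 24 = 48 bars.

48 bars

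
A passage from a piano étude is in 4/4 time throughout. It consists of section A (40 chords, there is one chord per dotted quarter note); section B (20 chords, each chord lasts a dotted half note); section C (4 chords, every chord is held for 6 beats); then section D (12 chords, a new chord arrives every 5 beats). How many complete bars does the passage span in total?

51 bars

A: 40 × 1.5 = 60 beats = 15 bars.
B: 20 × 3 = 60 beats = 15 bars.
C: 4 × 6 = 24 beats = 6 bars.
D: 12 × 5 = 60 beats = 15 bars.
Total: 15 + 15 + 6 + 15 = 51 bars.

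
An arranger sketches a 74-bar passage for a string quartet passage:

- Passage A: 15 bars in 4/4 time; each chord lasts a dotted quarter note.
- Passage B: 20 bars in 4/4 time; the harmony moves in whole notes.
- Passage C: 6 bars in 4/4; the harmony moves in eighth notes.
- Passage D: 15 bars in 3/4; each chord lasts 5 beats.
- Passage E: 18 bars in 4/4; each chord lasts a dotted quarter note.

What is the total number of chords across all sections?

A has 60 beats and chords last 1.5 each, so 40 chords.
B has 80 beats and chords last 4 each, so 20 chords.
C has 24 beats and chords last 0.5 each, so 48 chords.
D has 45 beats and chords last 5 each, so 9 chords.
E has 72 beats and chords last 1.5 each, so 48 chords.
Total: 40 + 20 + 48 + 9 + 48 = 165.

165 chords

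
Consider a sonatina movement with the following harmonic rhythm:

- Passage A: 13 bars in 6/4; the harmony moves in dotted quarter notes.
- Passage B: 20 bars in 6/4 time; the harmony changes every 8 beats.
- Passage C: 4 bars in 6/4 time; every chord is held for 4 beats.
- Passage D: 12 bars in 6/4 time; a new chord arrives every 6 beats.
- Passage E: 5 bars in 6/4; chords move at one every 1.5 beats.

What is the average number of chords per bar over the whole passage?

A: 13 bars of 6 beats is 78 beats; at 1.5 beats each that's 52 chords.
B: 20 bars of 6 beats is 120 beats; at 8 beats each that's 15 chords.
C: 4 bars of 6 beats is 24 beats; at 4 beats each that's 6 chords.
D: 12 bars of 6 beats is 72 beats; at 6 beats each that's 12 chords.
E: 5 bars of 6 beats is 30 beats; at 1.5 beats each that's 20 chords.
Overall: 105 chords over 54 bars → 105/54 = 35/18 chords per bar.

35/18 chords per bar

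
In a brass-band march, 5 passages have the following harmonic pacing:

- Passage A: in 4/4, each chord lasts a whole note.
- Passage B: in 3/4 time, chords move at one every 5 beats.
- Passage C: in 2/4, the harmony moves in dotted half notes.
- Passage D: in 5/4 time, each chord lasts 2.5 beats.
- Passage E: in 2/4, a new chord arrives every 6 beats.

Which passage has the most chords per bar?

Passage D

A: 4/4 = 1 chord/bar.
B: 3/5 = 0.6 chords/bar.
C: 2/3 = 2/3 chords/bar.
D: 5/2.5 = 2 chords/bar.
E: 2/6 = 1/3 chords/bar.
Fastest is D at 2 chords/bar.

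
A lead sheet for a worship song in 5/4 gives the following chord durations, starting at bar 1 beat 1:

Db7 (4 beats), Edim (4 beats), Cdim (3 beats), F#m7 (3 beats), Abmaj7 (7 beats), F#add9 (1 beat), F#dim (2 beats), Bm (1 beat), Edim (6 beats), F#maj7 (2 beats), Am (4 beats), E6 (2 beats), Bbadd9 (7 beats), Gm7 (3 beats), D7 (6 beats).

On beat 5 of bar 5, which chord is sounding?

Beat 5 of bar 5 is beat (5−1)×5 + 5 = 25 overall.
Running totals: Db7 ends at 4, Edim ends at 8, Cdim ends at 11, F#m7 ends at 14, Abmaj7 ends at 21, F#add9 ends at 22, F#dim ends at 24, Bm ends at 25.
Beat 25 falls within Bm.

Bm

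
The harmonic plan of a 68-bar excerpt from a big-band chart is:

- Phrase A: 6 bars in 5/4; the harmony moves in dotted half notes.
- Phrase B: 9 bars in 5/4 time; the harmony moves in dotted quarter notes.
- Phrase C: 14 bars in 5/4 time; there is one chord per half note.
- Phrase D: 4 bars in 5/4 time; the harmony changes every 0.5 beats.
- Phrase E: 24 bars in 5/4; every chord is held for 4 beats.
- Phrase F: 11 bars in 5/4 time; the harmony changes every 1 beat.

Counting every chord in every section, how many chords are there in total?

200 chords

A: 6·5 = 30 beats, 30/3 = 10 chords.
B: 9·5 = 45 beats, 45/1.5 = 30 chords.
C: 14·5 = 70 beats, 70/2 = 35 chords.
D: 4·5 = 20 beats, 20/0.5 = 40 chords.
E: 24·5 = 120 beats, 120/4 = 30 chords.
F: 11·5 = 55 beats, 55/1 = 55 chords.
Total: 10 + 30 + 35 + 40 + 30 + 55 = 200.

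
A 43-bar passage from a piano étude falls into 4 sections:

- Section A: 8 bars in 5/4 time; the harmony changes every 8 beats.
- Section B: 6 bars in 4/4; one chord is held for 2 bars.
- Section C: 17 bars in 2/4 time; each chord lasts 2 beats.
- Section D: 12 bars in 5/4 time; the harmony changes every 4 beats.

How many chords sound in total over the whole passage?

A: 8·5 = 40 beats, 40/8 = 5 chords.
B: 6·4 = 24 beats, 24/8 = 3 chords.
C: 17·2 = 34 beats, 34/2 = 17 chords.
D: 12·5 = 60 beats, 60/4 = 15 chords.
Total: 5 + 3 + 17 + 15 = 40.

40 chords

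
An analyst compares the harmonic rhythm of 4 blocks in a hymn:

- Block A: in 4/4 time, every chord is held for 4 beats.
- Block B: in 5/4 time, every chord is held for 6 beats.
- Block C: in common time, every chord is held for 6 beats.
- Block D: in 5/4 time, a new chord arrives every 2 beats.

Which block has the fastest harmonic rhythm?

Block D

A: 4/4 = 1 chord/bar.
B: 5/6 = 5/6 chords/bar.
C: 4/6 = 2/3 chords/bar.
D: 5/2 = 2.5 chords/bar.
Fastest is D at 2.5 chords/bar.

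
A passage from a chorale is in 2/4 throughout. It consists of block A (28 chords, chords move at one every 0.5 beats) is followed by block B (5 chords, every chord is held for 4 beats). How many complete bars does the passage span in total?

17 bars

A: 28 × 0.5 = 14 beats = 7 bars.
B: 5 × 4 = 20 beats = 10 bars.
Total: 7 + 10 = 17 bars.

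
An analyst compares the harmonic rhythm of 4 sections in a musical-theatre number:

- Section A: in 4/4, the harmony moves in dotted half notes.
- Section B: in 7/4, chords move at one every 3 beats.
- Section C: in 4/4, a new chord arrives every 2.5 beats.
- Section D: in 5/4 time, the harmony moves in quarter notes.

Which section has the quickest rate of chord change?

Section D

A: 4/3 = 4/3 chords/bar.
B: 7/3 = 7/3 chords/bar.
C: 4/2.5 = 1.6 chords/bar.
D: 5/1 = 5 chords/bar.
Fastest is D at 5 chords/bar.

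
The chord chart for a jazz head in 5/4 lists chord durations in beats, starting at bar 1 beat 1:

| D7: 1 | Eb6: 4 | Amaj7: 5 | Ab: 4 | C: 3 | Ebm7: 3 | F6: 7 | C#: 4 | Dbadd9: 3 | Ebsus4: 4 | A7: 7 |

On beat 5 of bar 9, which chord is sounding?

Beat 5 of bar 9 is beat (9−1)×5 + 5 = 45 overall.
Running totals: D7 ends at 1, Eb6 ends at 5, Amaj7 ends at 10, Ab ends at 14, C ends at 17, Ebm7 ends at 20, F6 ends at 27, C# ends at 31, Dbadd9 ends at 34, Ebsus4 ends at 38, A7 ends at 45.
Beat 45 falls within A7.

A7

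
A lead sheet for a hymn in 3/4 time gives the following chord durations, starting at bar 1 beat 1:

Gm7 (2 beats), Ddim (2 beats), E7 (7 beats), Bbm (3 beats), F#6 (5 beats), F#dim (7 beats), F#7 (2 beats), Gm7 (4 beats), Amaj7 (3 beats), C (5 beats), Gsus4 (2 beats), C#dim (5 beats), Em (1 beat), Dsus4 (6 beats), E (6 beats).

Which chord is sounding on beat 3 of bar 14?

Gsus4

Beat 3 of bar 14 is beat (14−1)×3 + 3 = 42 overall.
Running totals: Gm7 ends at 2, Ddim ends at 4, E7 ends at 11, Bbm ends at 14, F#6 ends at 19, F#dim ends at 26, F#7 ends at 28, Gm7 ends at 32, Amaj7 ends at 35, C ends at 40, Gsus4 ends at 42.
Beat 42 falls within Gsus4.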